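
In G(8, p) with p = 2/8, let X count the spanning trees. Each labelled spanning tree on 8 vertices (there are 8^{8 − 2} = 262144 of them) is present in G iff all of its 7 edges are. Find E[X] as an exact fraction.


K_8 has 8^{8 − 2} = 262144 labelled spanning trees.
For each such spanning tree H, let X_H = 1 if all 7 edges of H are present in G. Then P[X_H = 1] = p^{7} = (1/4)^{7} = 1/16384.
Summing the indicators: E[X] = Σ_H E[X_H] = 262144 · p^{7} = 262144 · 1/16384 = 16.
Numerically: E[X] ≈ 16.

E[X] = 262144 · (1/4)^{7} = 16 ≈ 16.


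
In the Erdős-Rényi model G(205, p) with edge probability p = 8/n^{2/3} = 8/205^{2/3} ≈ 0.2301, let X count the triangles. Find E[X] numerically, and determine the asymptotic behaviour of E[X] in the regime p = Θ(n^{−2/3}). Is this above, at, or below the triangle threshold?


Number of potential triangles: C(205, 3) = 1414910.
Each occurs with probability p³ ≈ (0.2301)³ ≈ 1.2183224e-02.
By linearity: E[X] = C(205, 3)·p³ ≈ 1414910 · 1.2183224e-02 ≈ 17238.16585.
Since α = 2/3 < 1, p = c/n^{2/3} ≫ 1/n is above the triangle threshold p ~ 1/n. Asymptotically E[X] ~ (c³/6)·n^{3(1−α)} = (8³/6)·n^{1} → ∞; triangles are abundant w.h.p.

E[X] ≈ 17238.16585; in regime p = Θ(1/n^{2/3}) E[X] diverges (above the triangle threshold p ~ 1/n).


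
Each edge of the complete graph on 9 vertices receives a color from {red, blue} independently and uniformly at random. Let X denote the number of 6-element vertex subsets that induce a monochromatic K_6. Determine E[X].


Let X = Σ_S X_S over the C(9, 6) = 84 subsets S of size 6, where X_S = 1 if the K_6 on S is monochromatic.
For a fixed S, the K_6 on S has C(6, 2) = 15 edges. P[all 15 edges red] = (1/2)^15, and likewise for blue, so P[monochromatic] = 2·(1/2)^15 = 2^{1 − 15} = 1/16384.
By linearity of expectation: E[X] = C(9, 6) · 2^{1 − 15} = 84 · 1/16384 = 21/4096.
Numerically: E[X] ≈ 0.005.

E[X] = C(9,6)·2^(1−C(6,2)) = 21/4096 ≈ 0.005.


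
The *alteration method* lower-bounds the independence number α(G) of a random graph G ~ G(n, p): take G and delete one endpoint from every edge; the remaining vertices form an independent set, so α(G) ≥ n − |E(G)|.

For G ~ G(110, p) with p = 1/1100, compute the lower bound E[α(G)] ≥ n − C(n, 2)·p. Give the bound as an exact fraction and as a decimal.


E[|E(G)|] = C(110, 2)·p = 5995 · (1/1100) = 109/20.
E[α(G)] ≥ n − E[|E(G)|] = 110 − 109/20 = 2091/20.
Numerically: ≈ 104.550000.
(This is only a lower bound; the true E[α(G)] may be larger.)

E[α(G)] ≥ 2091/20 ≈ 104.550000.


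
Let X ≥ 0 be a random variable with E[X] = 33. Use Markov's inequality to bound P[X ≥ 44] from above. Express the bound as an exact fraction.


μ = E[X] = 33, a = 44.
Markov: P[X ≥ 44] ≤ μ/a = (33)/44 = 3/4.
Numerically: ≈ 0.7500.
(Since a = 44 > μ = 33.0000, the bound 3/4 is < 1 and informative.)

P[X ≥ 44] ≤ 3/4 ≈ 0.7500.


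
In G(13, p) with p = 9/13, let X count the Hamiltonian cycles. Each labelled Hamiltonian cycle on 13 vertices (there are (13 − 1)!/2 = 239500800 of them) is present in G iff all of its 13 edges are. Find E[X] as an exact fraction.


K_13 has (13 − 1)!/2 = 239500800 labelled Hamiltonian cycles.
For each such Hamiltonian cycle H, let X_H = 1 if all 13 edges of H are present in G. Then P[X_H = 1] = p^{13} = (9/13)^{13} = 2541865828329/302875106592253.
Summing the indicators: E[X] = Σ_H E[X_H] = 239500800 · p^{13} = 239500800 · 2541865828329/302875106592253 = 608778899377458163200/302875106592253.
Numerically: E[X] ≈ 2.01e+06.

E[X] = 239500800 · (9/13)^{13} = 608778899377458163200/302875106592253 ≈ 2.01e+06.


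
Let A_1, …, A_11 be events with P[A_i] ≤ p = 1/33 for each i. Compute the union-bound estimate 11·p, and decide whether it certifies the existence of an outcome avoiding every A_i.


Union bound: P[∪_{i=1}^{11} A_i] ≤ Σ_i P[A_i] ≤ 11·p = 11·(1/33) = 1/3.
Numerically: 1/3 ≈ 0.333333.
Is 1/3 < 1? YES.
Since P[∪ A_i] ≤ 1/3 < 1, the complement has P[∩ A_i^c] ≥ 1 − 1/3 = 2/3 > 0, so some outcome avoids every A_i.

11·p = 1/3 ≈ 0.333333; existence CERTIFIED by the union bound.


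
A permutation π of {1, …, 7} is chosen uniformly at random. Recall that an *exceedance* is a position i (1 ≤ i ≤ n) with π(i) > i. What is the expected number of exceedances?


Write X = Σ_{i=1}^{7} X_i, where X_i = 1_{π(i) > i}.
For each fixed i, π(i) is uniform over {1, …, 7} (marginal of a uniform permutation), so P[π(i) > i] = (n − i)/n. Summing: Σ_{i=1}^{7} (n − i)/n = (0 + 1 + … + 6)/7 = 7(7 − 1)/(2·7) = (7 − 1)/2.
Hence E[X] = Σ_{i=1}^{7} (7 − i)/7 = 3 ≈ 3.000.

E[X] = 3 = 3.000.


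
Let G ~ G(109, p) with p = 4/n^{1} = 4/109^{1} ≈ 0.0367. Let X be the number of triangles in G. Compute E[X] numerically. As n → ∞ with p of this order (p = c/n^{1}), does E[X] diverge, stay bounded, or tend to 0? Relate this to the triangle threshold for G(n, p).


Number of potential triangles: C(109, 3) = 209934.
Each occurs with probability p³ ≈ (0.0367)³ ≈ 4.94197e-05.
By linearity: E[X] = C(109, 3)·p³ ≈ 209934 · 4.94197e-05 ≈ 10.375.
Here α = 1, so p = 4/n is exactly at the triangle threshold p ~ 1/n. Asymptotically E[X] → c³/6 = 4³/6 = 32/3 ≈ 10.667, a bounded constant. In this regime the triangle count is asymptotically Poisson(c³/6).

E[X] ≈ 10.375; in regime p = Θ(1/n^{1}) E[X] stays bounded (at the triangle threshold p ~ 1/n).


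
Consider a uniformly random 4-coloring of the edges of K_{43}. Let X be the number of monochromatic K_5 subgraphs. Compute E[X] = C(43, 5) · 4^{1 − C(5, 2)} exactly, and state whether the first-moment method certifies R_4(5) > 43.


E[X] = C(43, 5) · 4^{1 − 10} = 962598 · 4^{−9} = 962598/262144.
As a reduced fraction: E[X] = 481299/131072 ≈ 3.67202.
Is E[X] < 1? NO.
Since E[X] ≥ 1, the first-moment bound is inconclusive at n = 43; it does NOT by itself certify R_4(5) > 43.

E[X] = 481299/131072 ≈ 3.67202; E[X] ≥ 1; first-moment method inconclusive here.


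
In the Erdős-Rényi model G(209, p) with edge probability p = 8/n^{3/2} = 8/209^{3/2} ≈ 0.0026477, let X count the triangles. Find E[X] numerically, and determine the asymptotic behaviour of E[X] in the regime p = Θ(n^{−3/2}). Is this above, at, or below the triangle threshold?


Number of potential triangles: C(209, 3) = 1499784.
Each occurs with probability p³ ≈ (0.0026477)³ ≈ 1.8561440e-08.
By linearity: E[X] = C(209, 3)·p³ ≈ 1499784 · 1.8561440e-08 ≈ 0.02784.
Since α = 3/2 > 1, p = c/n^{3/2} = o(1/n) is below the triangle threshold p ~ 1/n. Asymptotically E[X] ~ (c³/6)·n^{3(1−α)} = (8³/6)·n^{-1.5} → 0, so by Markov's inequality G has no triangles w.h.p.

E[X] ≈ 0.02784; in regime p = Θ(1/n^{3/2}) E[X] tends to 0 (below the triangle threshold p ~ 1/n).


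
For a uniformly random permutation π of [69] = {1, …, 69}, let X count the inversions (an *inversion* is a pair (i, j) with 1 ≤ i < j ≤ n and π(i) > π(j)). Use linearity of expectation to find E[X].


Write X = Σ X_I over the C(69, 2) = 2346 pairs i < j, with X_I the indicator of one inversion.
There are 2346 indicators.
For each fixed pair i < j, the values π(i) and π(j) are two distinct elements of {1, …, 69} in uniformly random order; by symmetry P[π(i) > π(j)] = 1/2.
By linearity: E[X] = 2346 · (1/2) = C(69, 2) · (1/2) = 2346/2 = 1173 ≈ 1173.000.

E[X] = 1173 = 1173.000.


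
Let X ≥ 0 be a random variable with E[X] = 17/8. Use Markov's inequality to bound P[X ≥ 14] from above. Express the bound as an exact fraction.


μ = E[X] = 17/8, a = 14.
Markov: P[X ≥ 14] ≤ μ/a = (17/8)/14 = 17/112.
Numerically: ≈ 0.15179.
(Since a = 14 > μ = 2.12500, the bound 17/112 is < 1 and informative.)

P[X ≥ 14] ≤ 17/112 ≈ 0.15179.


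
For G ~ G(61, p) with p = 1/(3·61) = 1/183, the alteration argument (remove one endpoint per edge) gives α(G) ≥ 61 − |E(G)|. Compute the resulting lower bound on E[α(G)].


E[|E(G)|] = C(61, 2)·p = 1830 · (1/183) = 10.
E[α(G)] ≥ n − E[|E(G)|] = 61 − 10 = 51.
Numerically: ≈ 51.000000.
(This is only a lower bound; the true E[α(G)] may be larger.)

E[α(G)] ≥ 51 ≈ 51.000000.


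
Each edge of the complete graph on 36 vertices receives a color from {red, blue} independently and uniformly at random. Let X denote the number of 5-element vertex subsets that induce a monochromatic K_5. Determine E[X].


Let X = Σ_S X_S over the C(36, 5) = 376992 subsets S of size 5, where X_S = 1 if the K_5 on S is monochromatic.
For a fixed S, the K_5 on S has C(5, 2) = 10 edges. P[all 10 edges red] = (1/2)^10, and likewise for blue, so P[monochromatic] = 2·(1/2)^10 = 2^{1 − 10} = 1/512.
By linearity of expectation: E[X] = C(36, 5) · 2^{1 − 10} = 376992 · 1/512 = 11781/16.
Numerically: E[X] ≈ 736.312500.

E[X] = C(36,5)·2^(1−C(5,2)) = 11781/16 ≈ 736.312500.


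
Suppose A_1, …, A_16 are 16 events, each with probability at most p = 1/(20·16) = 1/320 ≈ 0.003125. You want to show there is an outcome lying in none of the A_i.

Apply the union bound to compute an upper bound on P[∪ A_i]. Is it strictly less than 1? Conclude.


Union bound: P[∪_{i=1}^{16} A_i] ≤ Σ_i P[A_i] ≤ 16·p = 16·(1/320) = 1/20.
Numerically: 1/20 ≈ 0.050000.
Is 1/20 < 1? YES.
Since P[∪ A_i] ≤ 1/20 < 1, the complement has P[∩ A_i^c] ≥ 1 − 1/20 = 19/20 > 0, so some outcome avoids every A_i.

16·p = 1/20 ≈ 0.050000; existence CERTIFIED by the union bound.


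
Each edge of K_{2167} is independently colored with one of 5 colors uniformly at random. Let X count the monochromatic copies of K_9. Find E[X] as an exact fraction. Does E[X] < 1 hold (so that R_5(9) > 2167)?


E[X] = C(2167, 9) · 5^{1 − 36} = 2855899084841489792706810 · 5^{−35} = 2855899084841489792706810/2910383045673370361328125.
As a reduced fraction: E[X] = 571179816968297958541362/582076609134674072265625 ≈ 0.9813.
Is E[X] < 1? YES.
Since E[X] < 1, there exists a 5-coloring of K_{2167} with no monochromatic K_9; hence R_5(9) > 2167.

E[X] = 571179816968297958541362/582076609134674072265625 ≈ 0.9813; E[X] < 1, so R_5(9) > 2167.


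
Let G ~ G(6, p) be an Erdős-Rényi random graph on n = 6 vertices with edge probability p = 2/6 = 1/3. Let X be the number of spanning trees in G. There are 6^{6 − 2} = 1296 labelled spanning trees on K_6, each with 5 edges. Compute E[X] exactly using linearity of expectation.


K_6 has 6^{6 − 2} = 1296 labelled spanning trees.
For each such spanning tree H, let X_H = 1 if all 5 edges of H are present in G. Then P[X_H = 1] = p^{5} = (1/3)^{5} = 1/243.
Summing the indicators: E[X] = Σ_H E[X_H] = 1296 · p^{5} = 1296 · 1/243 = 16/3.
Numerically: E[X] ≈ 5.3333.

E[X] = 1296 · (1/3)^{5} = 16/3 ≈ 5.3333.


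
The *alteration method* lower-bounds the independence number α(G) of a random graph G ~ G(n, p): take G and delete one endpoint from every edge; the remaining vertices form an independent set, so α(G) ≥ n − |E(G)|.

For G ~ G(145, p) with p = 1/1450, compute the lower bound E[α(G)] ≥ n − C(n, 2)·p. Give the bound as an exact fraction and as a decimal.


E[|E(G)|] = C(145, 2)·p = 10440 · (1/1450) = 36/5.
E[α(G)] ≥ n − E[|E(G)|] = 145 − 36/5 = 689/5.
Numerically: ≈ 137.800.
(This is only a lower bound; the true E[α(G)] may be larger.)

E[α(G)] ≥ 689/5 ≈ 137.800.


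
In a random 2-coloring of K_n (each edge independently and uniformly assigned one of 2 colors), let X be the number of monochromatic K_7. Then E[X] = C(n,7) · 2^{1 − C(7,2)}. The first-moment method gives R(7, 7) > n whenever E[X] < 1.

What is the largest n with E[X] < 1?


We need C(n, 7) · 2^{1 − 21} < 1, i.e. C(n, 7) < 2^{21 − 1} = 1048576.
Check values of n near the boundary:
  n = 25: C(25, 7) = 480700; 480700 < 1048576? YES
  n = 26: C(26, 7) = 657800; 657800 < 1048576? YES
  n = 27: C(27, 7) = 888030; 888030 < 1048576? YES
  n = 28: C(28, 7) = 1184040; 1184040 < 1048576? NO
The largest n with C(n, 7) < 1048576 is n = 27 (where E[X] = 444015/524288 ≈ 0.846891). Hence R(7, 7) > 27, i.e. R(7, 7) ≥ 28.

Largest n = 27; hence R(7, 7) > 27.


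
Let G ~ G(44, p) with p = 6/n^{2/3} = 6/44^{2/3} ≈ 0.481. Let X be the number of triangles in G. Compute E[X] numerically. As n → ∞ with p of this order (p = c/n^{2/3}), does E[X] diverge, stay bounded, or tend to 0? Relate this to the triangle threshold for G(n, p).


Number of potential triangles: C(44, 3) = 13244.
Each occurs with probability p³ ≈ (0.481)³ ≈ 1.11570e-01.
By linearity: E[X] = C(44, 3)·p³ ≈ 13244 · 1.11570e-01 ≈ 1477.636.
Since α = 2/3 < 1, p = c/n^{2/3} ≫ 1/n is above the triangle threshold p ~ 1/n. Asymptotically E[X] ~ (c³/6)·n^{3(1−α)} = (6³/6)·n^{1} → ∞; triangles are abundant w.h.p.

E[X] ≈ 1477.636; in regime p = Θ(1/n^{2/3}) E[X] diverges (above the triangle threshold p ~ 1/n).


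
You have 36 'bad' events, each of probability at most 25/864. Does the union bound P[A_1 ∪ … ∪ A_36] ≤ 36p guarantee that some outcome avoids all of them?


Union bound: P[∪_{i=1}^{36} A_i] ≤ Σ_i P[A_i] ≤ 36·p = 36·(25/864) = 25/24.
Numerically: 25/24 ≈ 1.042.
Is 25/24 < 1? NO.
Since the bound 25/24 is ≥ 1, the union bound is uninformative here; it does NOT by itself certify existence.

36·p = 25/24 ≈ 1.042; existence NOT certified by the union bound.


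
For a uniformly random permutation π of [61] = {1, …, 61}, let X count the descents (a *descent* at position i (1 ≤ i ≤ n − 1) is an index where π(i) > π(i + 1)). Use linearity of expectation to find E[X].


Write X = Σ X_I over i = 1, …, 60, with X_I the indicator of one descent.
There are 60 indicators.
For each fixed i, the pair (π(i), π(i+1)) is a uniformly random ordered pair of distinct values from {1, …, 61}; by symmetry P[π(i) > π(i+1)] = 1/2.
By linearity: E[X] = 60 · (1/2) = (61 − 1) · (1/2) = 30 ≈ 30.000000.

E[X] = 30 = 30.000000.


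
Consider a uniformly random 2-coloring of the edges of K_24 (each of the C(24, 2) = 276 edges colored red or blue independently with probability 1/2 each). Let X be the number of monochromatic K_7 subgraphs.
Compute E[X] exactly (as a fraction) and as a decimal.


Let X = Σ_S X_S over the C(24, 7) = 346104 subsets S of size 7, where X_S = 1 if the K_7 on S is monochromatic.
For a fixed S, the K_7 on S has C(7, 2) = 21 edges. P[all 21 edges red] = (1/2)^21, and likewise for blue, so P[monochromatic] = 2·(1/2)^21 = 2^{1 − 21} = 1/1048576.
Summing: E[X] = C(24, 7) · 2^{1 − 21} = 346104 · 1/1048576 = 43263/131072.
Numerically: E[X] ≈ 0.3301.

E[X] = C(24,7)·2^(1−C(7,2)) = 43263/131072 ≈ 0.3301.


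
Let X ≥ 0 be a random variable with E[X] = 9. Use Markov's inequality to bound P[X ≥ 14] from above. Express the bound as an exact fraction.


μ = E[X] = 9, a = 14.
Markov: P[X ≥ 14] ≤ μ/a = (9)/14 = 9/14.
Numerically: ≈ 0.642857.
(Since a = 14 > μ = 9.000000, the bound 9/14 is < 1 and informative.)

P[X ≥ 14] ≤ 9/14 ≈ 0.642857.


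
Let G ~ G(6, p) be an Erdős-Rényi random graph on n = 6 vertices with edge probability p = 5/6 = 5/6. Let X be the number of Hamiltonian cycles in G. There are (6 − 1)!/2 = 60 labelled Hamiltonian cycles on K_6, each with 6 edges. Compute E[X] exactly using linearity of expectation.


K_6 has (6 − 1)!/2 = 60 labelled Hamiltonian cycles.
For each such Hamiltonian cycle H, let X_H = 1 if all 6 edges of H are present in G. Then P[X_H = 1] = p^{6} = (5/6)^{6} = 15625/46656.
By linearity: E[X] = Σ_H E[X_H] = 60 · p^{6} = 60 · 15625/46656 = 78125/3888.
Numerically: E[X] ≈ 20.0939.

E[X] = 60 · (5/6)^{6} = 78125/3888 ≈ 20.0939.


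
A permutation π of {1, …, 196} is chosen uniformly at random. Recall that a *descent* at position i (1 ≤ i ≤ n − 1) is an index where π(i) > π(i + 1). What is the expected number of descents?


Write X = Σ X_I over i = 1, …, 195, with X_I the indicator of one descent.
There are 195 indicators.
For each fixed i, the pair (π(i), π(i+1)) is a uniformly random ordered pair of distinct values from {1, …, 196}; by symmetry P[π(i) > π(i+1)] = 1/2.
By linearity: E[X] = 195 · (1/2) = (196 − 1) · (1/2) = 195/2 ≈ 97.500.

E[X] = 195/2 = 97.500.


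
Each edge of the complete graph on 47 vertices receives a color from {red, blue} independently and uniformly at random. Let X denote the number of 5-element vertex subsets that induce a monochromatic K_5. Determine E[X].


Let X = Σ_S X_S over the C(47, 5) = 1533939 subsets S of size 5, where X_S = 1 if the K_5 on S is monochromatic.
For a fixed S, the K_5 on S has C(5, 2) = 10 edges. P[all 10 edges red] = (1/2)^10, and likewise for blue, so P[monochromatic] = 2·(1/2)^10 = 2^{1 − 10} = 1/512.
By linearity of expectation: E[X] = C(47, 5) · 2^{1 − 10} = 1533939 · 1/512 = 1533939/512.
Numerically: E[X] ≈ 2995.975.

E[X] = C(47,5)·2^(1−C(5,2)) = 1533939/512 ≈ 2995.975.


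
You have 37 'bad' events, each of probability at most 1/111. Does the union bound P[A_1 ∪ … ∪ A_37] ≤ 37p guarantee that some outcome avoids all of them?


Union bound: P[∪_{i=1}^{37} A_i] ≤ Σ_i P[A_i] ≤ 37·p = 37·(1/111) = 1/3.
Numerically: 1/3 ≈ 0.3333.
Is 1/3 < 1? YES.
Since P[∪ A_i] ≤ 1/3 < 1, the complement has P[∩ A_i^c] ≥ 1 − 1/3 = 2/3 > 0, so some outcome avoids every A_i.

37·p = 1/3 ≈ 0.3333; existence CERTIFIED by the union bound.


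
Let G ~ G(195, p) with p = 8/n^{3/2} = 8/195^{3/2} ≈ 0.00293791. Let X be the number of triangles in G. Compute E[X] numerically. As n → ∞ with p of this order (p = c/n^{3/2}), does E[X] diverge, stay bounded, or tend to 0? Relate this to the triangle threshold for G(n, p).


Number of potential triangles: C(195, 3) = 1216865.
Each occurs with probability p³ ≈ (0.00293791)³ ≈ 2.53579540e-08.
By linearity: E[X] = C(195, 3)·p³ ≈ 1216865 · 2.53579540e-08 ≈ 0.030857.
Since α = 3/2 > 1, p = c/n^{3/2} = o(1/n) is below the triangle threshold p ~ 1/n. Asymptotically E[X] ~ (c³/6)·n^{3(1−α)} = (8³/6)·n^{-1.5} → 0, so by Markov's inequality G has no triangles w.h.p.

E[X] ≈ 0.030857; in regime p = Θ(1/n^{3/2}) E[X] tends to 0 (below the triangle threshold p ~ 1/n).


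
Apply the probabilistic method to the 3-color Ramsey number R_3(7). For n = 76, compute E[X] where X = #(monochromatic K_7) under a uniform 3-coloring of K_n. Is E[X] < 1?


E[X] = C(76, 7) · 3^{1 − 21} = 2186189400 · 3^{−20} = 2186189400/3486784401.
As a reduced fraction: E[X] = 728729800/1162261467 ≈ 0.626993.
Is E[X] < 1? YES.
Since E[X] < 1, there exists a 3-coloring of K_{76} with no monochromatic K_7; hence R_3(7) > 76.

E[X] = 728729800/1162261467 ≈ 0.626993; E[X] < 1, so R_3(7) > 76.


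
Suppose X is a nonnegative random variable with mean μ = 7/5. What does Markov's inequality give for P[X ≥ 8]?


μ = E[X] = 7/5, a = 8.
Markov: P[X ≥ 8] ≤ μ/a = (7/5)/8 = 7/40.
Numerically: ≈ 0.1750.
(Since a = 8 > μ = 1.4000, the bound 7/40 is < 1 and informative.)

P[X ≥ 8] ≤ 7/40 ≈ 0.1750.


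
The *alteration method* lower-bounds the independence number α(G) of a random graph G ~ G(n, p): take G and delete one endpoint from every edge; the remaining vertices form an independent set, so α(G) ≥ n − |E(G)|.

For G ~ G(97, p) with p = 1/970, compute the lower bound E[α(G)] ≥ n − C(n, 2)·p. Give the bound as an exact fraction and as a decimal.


E[|E(G)|] = C(97, 2)·p = 4656 · (1/970) = 24/5.
E[α(G)] ≥ n − E[|E(G)|] = 97 − 24/5 = 461/5.
Numerically: ≈ 92.2000.
(This is only a lower bound; the true E[α(G)] may be larger.)

E[α(G)] ≥ 461/5 ≈ 92.2000.


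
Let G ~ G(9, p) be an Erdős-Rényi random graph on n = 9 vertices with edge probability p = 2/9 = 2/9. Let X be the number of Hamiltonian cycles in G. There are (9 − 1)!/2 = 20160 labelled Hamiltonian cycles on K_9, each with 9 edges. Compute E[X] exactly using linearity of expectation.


K_9 has (9 − 1)!/2 = 20160 labelled Hamiltonian cycles.
For each such Hamiltonian cycle H, let X_H = 1 if all 9 edges of H are present in G. Then P[X_H = 1] = p^{9} = (2/9)^{9} = 512/387420489.
By linearity: E[X] = Σ_H E[X_H] = 20160 · p^{9} = 20160 · 512/387420489 = 1146880/43046721.
Numerically: E[X] ≈ 0.0266.

E[X] = 20160 · (2/9)^{9} = 1146880/43046721 ≈ 0.0266.


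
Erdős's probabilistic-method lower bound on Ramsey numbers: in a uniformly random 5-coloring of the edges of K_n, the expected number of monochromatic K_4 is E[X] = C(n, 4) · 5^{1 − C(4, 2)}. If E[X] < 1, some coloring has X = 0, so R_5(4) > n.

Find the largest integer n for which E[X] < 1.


We need C(n, 4) · 5^{1 − 6} < 1, i.e. C(n, 4) < 5^{6 − 1} = 3125.
Check values of n near the boundary:
  n = 17: C(17, 4) = 2380; 2380 < 3125? YES
  n = 18: C(18, 4) = 3060; 3060 < 3125? YES
  n = 19: C(19, 4) = 3876; 3876 < 3125? NO
  n = 20: C(20, 4) = 4845; 4845 < 3125? NO
The largest n with C(n, 4) < 3125 is n = 18 (where E[X] = 612/625 ≈ 0.9792). Hence R_5(4) > 18, i.e. R_5(4) ≥ 19.

Largest n = 18; hence R_5(4) > 18.


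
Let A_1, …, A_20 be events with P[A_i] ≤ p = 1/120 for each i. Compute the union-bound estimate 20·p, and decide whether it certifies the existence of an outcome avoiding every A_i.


Union bound: P[∪_{i=1}^{20} A_i] ≤ Σ_i P[A_i] ≤ 20·p = 20·(1/120) = 1/6.
Numerically: 1/6 ≈ 0.166667.
Is 1/6 < 1? YES.
Since P[∪ A_i] ≤ 1/6 < 1, the complement has P[∩ A_i^c] ≥ 1 − 1/6 = 5/6 > 0, so some outcome avoids every A_i.

20·p = 1/6 ≈ 0.166667; existence CERTIFIED by the union bound.


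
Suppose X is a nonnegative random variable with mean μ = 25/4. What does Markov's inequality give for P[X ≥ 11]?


μ = E[X] = 25/4, a = 11.
Markov: P[X ≥ 11] ≤ μ/a = (25/4)/11 = 25/44.
Numerically: ≈ 0.568.
(Since a = 11 > μ = 6.250, the bound 25/44 is < 1 and informative.)

P[X ≥ 11] ≤ 25/44 ≈ 0.568.


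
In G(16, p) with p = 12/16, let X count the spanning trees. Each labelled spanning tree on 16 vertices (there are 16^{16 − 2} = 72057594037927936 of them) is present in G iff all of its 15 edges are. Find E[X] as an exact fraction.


K_16 has 16^{16 − 2} = 72057594037927936 labelled spanning trees.
For each such spanning tree H, let X_H = 1 if all 15 edges of H are present in G. Then P[X_H = 1] = p^{15} = (3/4)^{15} = 14348907/1073741824.
By linearity: E[X] = Σ_H E[X_H] = 72057594037927936 · p^{15} = 72057594037927936 · 14348907/1073741824 = 962938848411648.
Numerically: E[X] ≈ 9.6294e+14.

E[X] = 72057594037927936 · (3/4)^{15} = 962938848411648 ≈ 9.6294e+14.


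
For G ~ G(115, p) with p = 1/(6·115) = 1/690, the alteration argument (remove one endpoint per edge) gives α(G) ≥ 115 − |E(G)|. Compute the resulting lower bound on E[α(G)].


E[|E(G)|] = C(115, 2)·p = 6555 · (1/690) = 19/2.
E[α(G)] ≥ n − E[|E(G)|] = 115 − 19/2 = 211/2.
Numerically: ≈ 105.500.
(This is only a lower bound; the true E[α(G)] may be larger.)

E[α(G)] ≥ 211/2 ≈ 105.500.


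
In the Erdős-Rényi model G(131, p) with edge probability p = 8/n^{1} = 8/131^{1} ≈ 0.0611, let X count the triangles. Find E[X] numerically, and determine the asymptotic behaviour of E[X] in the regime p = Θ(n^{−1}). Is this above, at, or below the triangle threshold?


Number of potential triangles: C(131, 3) = 366145.
Each occurs with probability p³ ≈ (0.0611)³ ≈ 2.27749e-04.
By linearity: E[X] = C(131, 3)·p³ ≈ 366145 · 2.27749e-04 ≈ 83.389.
Here α = 1, so p = 8/n is exactly at the triangle threshold p ~ 1/n. Asymptotically E[X] → c³/6 = 8³/6 = 256/3 ≈ 85.333, a bounded constant. In this regime the triangle count is asymptotically Poisson(c³/6).

E[X] ≈ 83.389; in regime p = Θ(1/n^{1}) E[X] stays bounded (at the triangle threshold p ~ 1/n).


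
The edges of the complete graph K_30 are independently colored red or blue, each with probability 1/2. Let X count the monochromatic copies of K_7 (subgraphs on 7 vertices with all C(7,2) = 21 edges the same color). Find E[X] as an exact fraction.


Let X = Σ_S X_S over the C(30, 7) = 2035800 subsets S of size 7, where X_S = 1 if the K_7 on S is monochromatic.
For a fixed S, the K_7 on S has C(7, 2) = 21 edges. P[all 21 edges red] = (1/2)^21, and likewise for blue, so P[monochromatic] = 2·(1/2)^21 = 2^{1 − 21} = 1/1048576.
By linearity of expectation: E[X] = C(30, 7) · 2^{1 − 21} = 2035800 · 1/1048576 = 254475/131072.
Numerically: E[X] ≈ 1.941490.

E[X] = C(30,7)·2^(1−C(7,2)) = 254475/131072 ≈ 1.941490.


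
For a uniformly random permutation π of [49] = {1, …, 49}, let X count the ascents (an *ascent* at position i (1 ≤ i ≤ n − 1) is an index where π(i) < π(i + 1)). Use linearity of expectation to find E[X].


Write X = Σ X_I over i = 1, …, 48, with X_I the indicator of one ascent.
There are 48 indicators.
For each fixed i, the pair (π(i), π(i+1)) is a uniformly random ordered pair of distinct values from {1, …, 49}; by symmetry P[π(i) < π(i+1)] = 1/2.
By linearity: E[X] = 48 · (1/2) = (49 − 1) · (1/2) = 24 ≈ 24.00000.

E[X] = 24 = 24.00000.


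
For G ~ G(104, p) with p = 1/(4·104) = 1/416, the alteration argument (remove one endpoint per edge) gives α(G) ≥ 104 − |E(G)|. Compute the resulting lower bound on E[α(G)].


E[|E(G)|] = C(104, 2)·p = 5356 · (1/416) = 103/8.
E[α(G)] ≥ n − E[|E(G)|] = 104 − 103/8 = 729/8.
Numerically: ≈ 91.125.
(This is only a lower bound; the true E[α(G)] may be larger.)

E[α(G)] ≥ 729/8 ≈ 91.125.


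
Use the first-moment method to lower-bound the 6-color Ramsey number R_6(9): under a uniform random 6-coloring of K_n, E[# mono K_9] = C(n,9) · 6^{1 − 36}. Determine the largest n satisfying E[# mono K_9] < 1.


We need C(n, 9) · 6^{1 − 36} < 1, i.e. C(n, 9) < 6^{36 − 1} = 1719070799748422591028658176.
Check values of n near the boundary:
  n = 4404: C(4404, 9) = 1703375445537161676647015880; 1703375445537161676647015880 < 1719070799748422591028658176? YES
  n = 4405: C(4405, 9) = 1706862792900636302463627150; 1706862792900636302463627150 < 1719070799748422591028658176? YES
  n = 4406: C(4406, 9) = 1710356485221788389505285700; 1710356485221788389505285700 < 1719070799748422591028658176? YES
  n = 4407: C(4407, 9) = 1713856532599459170657070050; 1713856532599459170657070050 < 1719070799748422591028658176? YES
  n = 4408: C(4408, 9) = 1717362945146264156457459600; 1717362945146264156457459600 < 1719070799748422591028658176? YES
  n = 4409: C(4409, 9) = 1720875732988608787686577131; 1720875732988608787686577131 < 1719070799748422591028658176? NO
  n = 4410: C(4410, 9) = 1724394906266704102180823710; 1724394906266704102180823710 < 1719070799748422591028658176? NO
The largest n with C(n, 9) < 1719070799748422591028658176 is n = 4408 (where E[X] = 35778394690547169926197075/35813974994758803979763712 ≈ 0.9990065). Hence R_6(9) > 4408, i.e. R_6(9) ≥ 4409.

Largest n = 4408; hence R_6(9) > 4408.


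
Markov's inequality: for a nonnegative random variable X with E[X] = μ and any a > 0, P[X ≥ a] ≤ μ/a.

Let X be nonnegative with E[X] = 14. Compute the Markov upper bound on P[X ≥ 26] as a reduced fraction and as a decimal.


μ = E[X] = 14, a = 26.
Markov: P[X ≥ 26] ≤ μ/a = (14)/26 = 7/13.
Numerically: ≈ 0.53846.
(Since a = 26 > μ = 14.00000, the bound 7/13 is < 1 and informative.)

P[X ≥ 26] ≤ 7/13 ≈ 0.53846.


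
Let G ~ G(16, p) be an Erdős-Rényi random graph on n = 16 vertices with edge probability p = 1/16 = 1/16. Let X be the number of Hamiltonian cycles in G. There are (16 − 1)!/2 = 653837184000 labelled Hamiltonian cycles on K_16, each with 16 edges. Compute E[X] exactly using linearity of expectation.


K_16 has (16 − 1)!/2 = 653837184000 labelled Hamiltonian cycles.
For each such Hamiltonian cycle H, let X_H = 1 if all 16 edges of H are present in G. Then P[X_H = 1] = p^{16} = (1/16)^{16} = 1/18446744073709551616.
Summing the indicators: E[X] = Σ_H E[X_H] = 653837184000 · p^{16} = 653837184000 · 1/18446744073709551616 = 638512875/18014398509481984.
Numerically: E[X] ≈ 3.54446e-08.

E[X] = 653837184000 · (1/16)^{16} = 638512875/18014398509481984 ≈ 3.54446e-08.


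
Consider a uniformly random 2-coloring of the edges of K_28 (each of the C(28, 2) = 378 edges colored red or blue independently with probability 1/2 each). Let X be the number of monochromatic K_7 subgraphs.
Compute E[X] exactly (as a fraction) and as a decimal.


Let X = Σ_S X_S over the C(28, 7) = 1184040 subsets S of size 7, where X_S = 1 if the K_7 on S is monochromatic.
For a fixed S, the K_7 on S has C(7, 2) = 21 edges. P[all 21 edges red] = (1/2)^21, and likewise for blue, so P[monochromatic] = 2·(1/2)^21 = 2^{1 − 21} = 1/1048576.
Summing: E[X] = C(28, 7) · 2^{1 − 21} = 1184040 · 1/1048576 = 148005/131072.
Numerically: E[X] ≈ 1.129189.

E[X] = C(28,7)·2^(1−C(7,2)) = 148005/131072 ≈ 1.129189.


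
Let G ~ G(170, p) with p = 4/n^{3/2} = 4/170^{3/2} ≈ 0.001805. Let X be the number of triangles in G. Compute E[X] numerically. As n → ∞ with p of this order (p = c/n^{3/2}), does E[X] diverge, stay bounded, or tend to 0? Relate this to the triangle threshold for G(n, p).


Number of potential triangles: C(170, 3) = 804440.
Each occurs with probability p³ ≈ (0.001805)³ ≈ 5.877056e-09.
By linearity: E[X] = C(170, 3)·p³ ≈ 804440 · 5.877056e-09 ≈ 0.0047.
Since α = 3/2 > 1, p = c/n^{3/2} = o(1/n) is below the triangle threshold p ~ 1/n. Asymptotically E[X] ~ (c³/6)·n^{3(1−α)} = (4³/6)·n^{-1.5} → 0, so by Markov's inequality G has no triangles w.h.p.

E[X] ≈ 0.0047; in regime p = Θ(1/n^{3/2}) E[X] tends to 0 (below the triangle threshold p ~ 1/n).


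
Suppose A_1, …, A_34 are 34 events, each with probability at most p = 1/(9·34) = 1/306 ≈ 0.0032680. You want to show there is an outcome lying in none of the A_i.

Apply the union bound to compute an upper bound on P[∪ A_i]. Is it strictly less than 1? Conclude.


Union bound: P[∪_{i=1}^{34} A_i] ≤ Σ_i P[A_i] ≤ 34·p = 34·(1/306) = 1/9.
Numerically: 1/9 ≈ 0.1111111.
Is 1/9 < 1? YES.
Since P[∪ A_i] ≤ 1/9 < 1, the complement has P[∩ A_i^c] ≥ 1 − 1/9 = 8/9 > 0, so some outcome avoids every A_i.

34·p = 1/9 ≈ 0.1111111; existence CERTIFIED by the union bound.


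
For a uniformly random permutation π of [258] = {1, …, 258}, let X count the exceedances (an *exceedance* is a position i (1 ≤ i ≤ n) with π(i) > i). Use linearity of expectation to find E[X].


Write X = Σ_{i=1}^{258} X_i, where X_i = 1_{π(i) > i}.
For each fixed i, π(i) is uniform over {1, …, 258} (marginal of a uniform permutation), so P[π(i) > i] = (n − i)/n. Summing: Σ_{i=1}^{258} (n − i)/n = (0 + 1 + … + 257)/258 = 258(258 − 1)/(2·258) = (258 − 1)/2.
Hence E[X] = Σ_{i=1}^{258} (258 − i)/258 = 257/2 ≈ 128.5000.

E[X] = 257/2 = 128.5000.


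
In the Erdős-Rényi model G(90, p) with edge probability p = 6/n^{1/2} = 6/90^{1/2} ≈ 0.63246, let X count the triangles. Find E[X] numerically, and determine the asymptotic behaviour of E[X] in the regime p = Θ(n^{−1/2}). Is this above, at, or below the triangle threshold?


Number of potential triangles: C(90, 3) = 117480.
Each occurs with probability p³ ≈ (0.63246)³ ≈ 2.5298221e-01.
By linearity: E[X] = C(90, 3)·p³ ≈ 117480 · 2.5298221e-01 ≈ 29720.35036.
Since α = 1/2 < 1, p = c/n^{1/2} ≫ 1/n is above the triangle threshold p ~ 1/n. Asymptotically E[X] ~ (c³/6)·n^{3(1−α)} = (6³/6)·n^{1.5} → ∞; triangles are abundant w.h.p.

E[X] ≈ 29720.35036; in regime p = Θ(1/n^{1/2}) E[X] diverges (above the triangle threshold p ~ 1/n).


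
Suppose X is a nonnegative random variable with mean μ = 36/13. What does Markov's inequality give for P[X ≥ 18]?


μ = E[X] = 36/13, a = 18.
Markov: P[X ≥ 18] ≤ μ/a = (36/13)/18 = 2/13.
Numerically: ≈ 0.153846.
(Since a = 18 > μ = 2.769231, the bound 2/13 is < 1 and informative.)

P[X ≥ 18] ≤ 2/13 ≈ 0.153846.


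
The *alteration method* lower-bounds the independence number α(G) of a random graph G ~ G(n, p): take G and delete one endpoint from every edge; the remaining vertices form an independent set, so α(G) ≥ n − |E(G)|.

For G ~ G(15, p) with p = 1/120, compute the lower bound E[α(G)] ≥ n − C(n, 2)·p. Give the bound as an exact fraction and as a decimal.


E[|E(G)|] = C(15, 2)·p = 105 · (1/120) = 7/8.
E[α(G)] ≥ n − E[|E(G)|] = 15 − 7/8 = 113/8.
Numerically: ≈ 14.1250.
(This is only a lower bound; the true E[α(G)] may be larger.)

E[α(G)] ≥ 113/8 ≈ 14.1250.


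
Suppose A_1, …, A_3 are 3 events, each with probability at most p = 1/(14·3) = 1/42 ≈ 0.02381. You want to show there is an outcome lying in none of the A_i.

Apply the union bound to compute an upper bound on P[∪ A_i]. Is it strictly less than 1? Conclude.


Union bound: P[∪_{i=1}^{3} A_i] ≤ Σ_i P[A_i] ≤ 3·p = 3·(1/42) = 1/14.
Numerically: 1/14 ≈ 0.07143.
Is 1/14 < 1? YES.
Since P[∪ A_i] ≤ 1/14 < 1, the complement has P[∩ A_i^c] ≥ 1 − 1/14 = 13/14 > 0, so some outcome avoids every A_i.

3·p = 1/14 ≈ 0.07143; existence CERTIFIED by the union bound.


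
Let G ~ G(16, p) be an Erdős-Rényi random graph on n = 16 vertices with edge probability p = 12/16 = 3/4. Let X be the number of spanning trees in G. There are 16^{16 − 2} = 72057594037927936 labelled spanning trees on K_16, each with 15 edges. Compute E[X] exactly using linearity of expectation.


K_16 has 16^{16 − 2} = 72057594037927936 labelled spanning trees.
For each such spanning tree H, let X_H = 1 if all 15 edges of H are present in G. Then P[X_H = 1] = p^{15} = (3/4)^{15} = 14348907/1073741824.
Summing the indicators: E[X] = Σ_H E[X_H] = 72057594037927936 · p^{15} = 72057594037927936 · 14348907/1073741824 = 962938848411648.
Numerically: E[X] ≈ 9.629e+14.

E[X] = 72057594037927936 · (3/4)^{15} = 962938848411648 ≈ 9.629e+14.


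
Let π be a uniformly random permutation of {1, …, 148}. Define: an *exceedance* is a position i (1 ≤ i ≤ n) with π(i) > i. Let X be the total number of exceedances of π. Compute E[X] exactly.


Write X = Σ_{i=1}^{148} X_i, where X_i = 1_{π(i) > i}.
For each fixed i, π(i) is uniform over {1, …, 148} (marginal of a uniform permutation), so P[π(i) > i] = (n − i)/n. Summing: Σ_{i=1}^{148} (n − i)/n = (0 + 1 + … + 147)/148 = 148(148 − 1)/(2·148) = (148 − 1)/2.
Hence E[X] = Σ_{i=1}^{148} (148 − i)/148 = 147/2 ≈ 73.50000.

E[X] = 147/2 = 73.50000.


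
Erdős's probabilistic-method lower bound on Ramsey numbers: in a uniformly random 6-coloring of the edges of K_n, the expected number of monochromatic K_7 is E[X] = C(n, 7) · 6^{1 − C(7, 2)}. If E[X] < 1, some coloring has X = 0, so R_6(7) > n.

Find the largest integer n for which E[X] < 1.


We need C(n, 7) · 6^{1 − 21} < 1, i.e. C(n, 7) < 6^{21 − 1} = 3656158440062976.
Check values of n near the boundary:
  n = 563: C(563, 7) = 3426622515769596; 3426622515769596 < 3656158440062976? YES
  n = 564: C(564, 7) = 3469685994423792; 3469685994423792 < 3656158440062976? YES
  n = 565: C(565, 7) = 3513212521235560; 3513212521235560 < 3656158440062976? YES
  n = 566: C(566, 7) = 3557206237959440; 3557206237959440 < 3656158440062976? YES
  n = 567: C(567, 7) = 3601671315933933; 3601671315933933 < 3656158440062976? YES
  n = 568: C(568, 7) = 3646611956239704; 3646611956239704 < 3656158440062976? YES
  n = 569: C(569, 7) = 3692032389858348; 3692032389858348 < 3656158440062976? NO
The largest n with C(n, 7) < 3656158440062976 is n = 568 (where E[X] = 16882462760369/16926659444736 ≈ 0.9973889). Hence R_6(7) > 568, i.e. R_6(7) ≥ 569.

Largest n = 568; hence R_6(7) > 568.


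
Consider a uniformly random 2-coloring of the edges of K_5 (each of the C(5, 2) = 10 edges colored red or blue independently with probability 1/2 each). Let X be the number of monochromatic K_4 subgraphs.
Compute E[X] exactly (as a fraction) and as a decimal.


Let X = Σ_S X_S over the C(5, 4) = 5 subsets S of size 4, where X_S = 1 if the K_4 on S is monochromatic.
For a fixed S, the K_4 on S has C(4, 2) = 6 edges. P[all 6 edges red] = (1/2)^6, and likewise for blue, so P[monochromatic] = 2·(1/2)^6 = 2^{1 − 6} = 1/32.
By linearity: E[X] = C(5, 4) · 2^{1 − 6} = 5 · 1/32 = 5/32.
Numerically: E[X] ≈ 0.156.

E[X] = C(5,4)·2^(1−C(4,2)) = 5/32 ≈ 0.156.


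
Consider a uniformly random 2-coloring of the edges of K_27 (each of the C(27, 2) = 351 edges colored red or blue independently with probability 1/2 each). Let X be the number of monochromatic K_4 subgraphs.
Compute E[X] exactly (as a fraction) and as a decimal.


Let X = Σ_S X_S over the C(27, 4) = 17550 subsets S of size 4, where X_S = 1 if the K_4 on S is monochromatic.
For a fixed S, the K_4 on S has C(4, 2) = 6 edges. P[all 6 edges red] = (1/2)^6, and likewise for blue, so P[monochromatic] = 2·(1/2)^6 = 2^{1 − 6} = 1/32.
Summing: E[X] = C(27, 4) · 2^{1 − 6} = 17550 · 1/32 = 8775/16.
Numerically: E[X] ≈ 548.437500.

E[X] = C(27,4)·2^(1−C(4,2)) = 8775/16 ≈ 548.437500.


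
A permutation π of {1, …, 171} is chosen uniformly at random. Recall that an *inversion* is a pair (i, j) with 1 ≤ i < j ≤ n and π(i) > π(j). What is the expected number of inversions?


Write X = Σ X_I over the C(171, 2) = 14535 pairs i < j, with X_I the indicator of one inversion.
There are 14535 indicators.
For each fixed pair i < j, the values π(i) and π(j) are two distinct elements of {1, …, 171} in uniformly random order; by symmetry P[π(i) > π(j)] = 1/2.
By linearity: E[X] = 14535 · (1/2) = C(171, 2) · (1/2) = 14535/2 = 14535/2 ≈ 7267.500.

E[X] = 14535/2 = 7267.500.


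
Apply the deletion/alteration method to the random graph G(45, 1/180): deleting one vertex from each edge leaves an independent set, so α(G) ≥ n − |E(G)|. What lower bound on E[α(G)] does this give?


E[|E(G)|] = C(45, 2)·p = 990 · (1/180) = 11/2.
E[α(G)] ≥ n − E[|E(G)|] = 45 − 11/2 = 79/2.
Numerically: ≈ 39.50000.
(This is only a lower bound; the true E[α(G)] may be larger.)

E[α(G)] ≥ 79/2 ≈ 39.50000.


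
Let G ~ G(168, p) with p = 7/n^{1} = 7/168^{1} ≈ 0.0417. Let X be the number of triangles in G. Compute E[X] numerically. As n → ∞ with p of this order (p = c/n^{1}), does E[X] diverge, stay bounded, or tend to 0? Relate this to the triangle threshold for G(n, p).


Number of potential triangles: C(168, 3) = 776216.
Each occurs with probability p³ ≈ (0.0417)³ ≈ 7.23380e-05.
By linearity: E[X] = C(168, 3)·p³ ≈ 776216 · 7.23380e-05 ≈ 56.150.
Here α = 1, so p = 7/n is exactly at the triangle threshold p ~ 1/n. Asymptotically E[X] → c³/6 = 7³/6 = 343/6 ≈ 57.167, a bounded constant. In this regime the triangle count is asymptotically Poisson(c³/6).

E[X] ≈ 56.150; in regime p = Θ(1/n^{1}) E[X] stays bounded (at the triangle threshold p ~ 1/n).


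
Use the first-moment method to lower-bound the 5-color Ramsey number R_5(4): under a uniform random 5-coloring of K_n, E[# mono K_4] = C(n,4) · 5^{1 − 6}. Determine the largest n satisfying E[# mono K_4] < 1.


We need C(n, 4) · 5^{1 − 6} < 1, i.e. C(n, 4) < 5^{6 − 1} = 3125.
Check values of n near the boundary:
  n = 14: C(14, 4) = 1001; 1001 < 3125? YES
  n = 15: C(15, 4) = 1365; 1365 < 3125? YES
  n = 16: C(16, 4) = 1820; 1820 < 3125? YES
  n = 17: C(17, 4) = 2380; 2380 < 3125? YES
  n = 18: C(18, 4) = 3060; 3060 < 3125? YES
  n = 19: C(19, 4) = 3876; 3876 < 3125? NO
  n = 20: C(20, 4) = 4845; 4845 < 3125? NO
  n = 21: C(21, 4) = 5985; 5985 < 3125? NO
The largest n with C(n, 4) < 3125 is n = 18 (where E[X] = 612/625 ≈ 0.9792000). Hence R_5(4) > 18, i.e. R_5(4) ≥ 19.

Largest n = 18; hence R_5(4) > 18.


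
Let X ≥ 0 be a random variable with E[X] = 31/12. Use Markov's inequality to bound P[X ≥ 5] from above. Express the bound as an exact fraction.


μ = E[X] = 31/12, a = 5.
Markov: P[X ≥ 5] ≤ μ/a = (31/12)/5 = 31/60.
Numerically: ≈ 0.51667.
(Since a = 5 > μ = 2.58333, the bound 31/60 is < 1 and informative.)

P[X ≥ 5] ≤ 31/60 ≈ 0.51667.
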